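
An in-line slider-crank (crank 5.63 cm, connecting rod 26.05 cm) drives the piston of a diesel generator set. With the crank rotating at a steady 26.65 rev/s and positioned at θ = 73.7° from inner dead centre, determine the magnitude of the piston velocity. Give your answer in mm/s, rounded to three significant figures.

ω = 2π·26.6 = 167.4 rad/s
For an in-line slider-crank, x = r cosθ + √(L² − r² sin²θ), so v = −rω sinθ·[1 + r cosθ/√(L² − r² sin²θ)].
With r = 0.0563 m, L = 0.2605 m, θ = 73.7°: √(L² − r² sin²θ) = 0.25483 m.
v = −0.0563·167.4·0.95981·[1 + 0.0563·0.28067/0.25483] = -9.6094 m/s.
|v| = 9.6094 m/s = 9609.4 mm/s.

9610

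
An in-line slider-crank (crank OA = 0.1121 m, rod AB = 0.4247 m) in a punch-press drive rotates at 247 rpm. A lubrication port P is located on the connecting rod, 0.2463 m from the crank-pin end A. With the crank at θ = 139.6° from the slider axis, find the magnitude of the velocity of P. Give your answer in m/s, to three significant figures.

1.90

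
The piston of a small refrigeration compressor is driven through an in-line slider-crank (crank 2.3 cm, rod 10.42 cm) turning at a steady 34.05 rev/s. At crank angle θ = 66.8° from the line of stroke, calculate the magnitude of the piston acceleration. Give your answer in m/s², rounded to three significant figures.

253

ω = 2π·34 = 213.9 rad/s
x(θ) = r cosθ + √(L² − r² sin²θ); with ω constant, a = ω²·d²x/dθ².
d²x/dθ² = −r cosθ − r²(cos2θ)/√u − r⁴ sin²2θ/(4u^{3/2}),  u = L² − r² sin²θ = 0.0104107 m².
Substituting r = 0.023 m, L = 0.1042 m, θ = 66.8°: d²x/dθ² = -0.0055198 m.
a = ω²·d²x/dθ² = (213.9)²·(-0.0055198) = -252.65 m/s²;  |a| = 252.65 m/s².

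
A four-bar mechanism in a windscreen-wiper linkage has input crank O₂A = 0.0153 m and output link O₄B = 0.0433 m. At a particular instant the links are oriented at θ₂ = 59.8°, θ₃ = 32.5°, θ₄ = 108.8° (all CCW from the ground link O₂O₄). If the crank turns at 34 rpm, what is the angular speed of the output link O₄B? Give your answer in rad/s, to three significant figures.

0.594

ω₂ = 3.56 rad/s (from 34 rpm).
Differentiating the loop-closure r₂e^{iθ₂}+r₃e^{iθ₃}=r₁+r₄e^{iθ₄} gives r₂ω₂e^{iθ₂}+r₃ω₃e^{iθ₃}=r₄ω₄e^{iθ₄}.
Eliminating the other unknown: ω₄ = r₂ω₂ sin(θ₂−θ₃) / [r₄ sin(θ₄−θ₃)].
Numerator sine = +0.45865; denominator sine = +0.97155.
Result = 0.0153·3.56·(+0.45865) / (0.0433·(+0.97155)) = +0.59392 rad/s; magnitude 0.59392 rad/s.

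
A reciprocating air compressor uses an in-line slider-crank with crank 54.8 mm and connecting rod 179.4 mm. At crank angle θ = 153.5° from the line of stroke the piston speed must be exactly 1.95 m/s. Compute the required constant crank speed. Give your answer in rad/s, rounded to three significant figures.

For an in-line slider-crank, |v_piston| = rω|sinθ|·[1 + r cosθ/√(L² − r² sin²θ)].
With r = 0.0548 m, L = 0.1794 m, θ = 153.5°: the bracketed kinematic factor |dx/dθ| = 0.017704 m.
ω = v/|dx/dθ| = 1.95/0.017704 = 110.14 rad/s.

110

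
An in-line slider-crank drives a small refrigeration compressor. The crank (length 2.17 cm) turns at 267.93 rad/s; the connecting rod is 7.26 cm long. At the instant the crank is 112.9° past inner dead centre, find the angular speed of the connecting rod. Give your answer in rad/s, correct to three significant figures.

32.4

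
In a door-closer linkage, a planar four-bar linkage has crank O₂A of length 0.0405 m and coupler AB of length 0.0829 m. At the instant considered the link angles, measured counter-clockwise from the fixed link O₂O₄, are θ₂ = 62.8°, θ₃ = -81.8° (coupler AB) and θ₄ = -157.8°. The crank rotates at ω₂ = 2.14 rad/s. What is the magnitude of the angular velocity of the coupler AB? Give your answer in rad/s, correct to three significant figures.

ω₂ = 2.14 rad/s
Differentiating the loop-closure r₂e^{iθ₂}+r₃e^{iθ₃}=r₁+r₄e^{iθ₄} gives r₂ω₂e^{iθ₂}+r₃ω₃e^{iθ₃}=r₄ω₄e^{iθ₄}.
Eliminating the other unknown: ω₃ = r₂ω₂ sin(θ₄−θ₂) / [r₃ sin(θ₃−θ₄)].
Numerator sine = +0.65077; denominator sine = +0.97030.
Result = 0.0405·2.14·(+0.65077) / (0.0829·(+0.97030)) = +0.7012 rad/s; magnitude 0.7012 rad/s.

0.701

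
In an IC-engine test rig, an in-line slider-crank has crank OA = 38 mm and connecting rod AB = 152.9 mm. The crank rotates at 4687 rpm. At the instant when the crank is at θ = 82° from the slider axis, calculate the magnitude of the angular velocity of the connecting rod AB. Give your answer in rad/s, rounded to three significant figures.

ω = 490.8 rad/s (converted from 4687 rpm).
The rod makes angle φ with the slider axis where L sinφ = r sinθ; differentiating, L cosφ·φ̇ = r ω cosθ.
L cosφ = √(L² − r² sin²θ) = 0.1482 m.
|ω_rod| = r ω |cosθ| / √(L² − r² sin²θ) = 0.038·490.8·0.13917/0.1482 = 17.516 rad/s.

17.5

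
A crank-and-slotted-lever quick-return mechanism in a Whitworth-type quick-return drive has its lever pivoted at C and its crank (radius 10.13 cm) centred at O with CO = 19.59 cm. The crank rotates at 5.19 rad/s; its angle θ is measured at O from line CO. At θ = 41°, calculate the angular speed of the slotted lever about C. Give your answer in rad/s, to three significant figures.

ω = 5.19 rad/s
Crank pin A relative to C: A = (d + r cosθ, r sinθ); lever angle φ = atan2(r sinθ, d + r cosθ).
Differentiating tanφ: φ̇ = rω(d cosθ + r)/(d² + r² + 2dr cosθ).
d² + r² + 2dr cosθ = |CA|² = 0.0785924 m²;  d cosθ + r = +0.24915 m.
|ω_lever| = |0.1013·5.19·+0.24915| / 0.0785924 = 1.6667 rad/s.

1.67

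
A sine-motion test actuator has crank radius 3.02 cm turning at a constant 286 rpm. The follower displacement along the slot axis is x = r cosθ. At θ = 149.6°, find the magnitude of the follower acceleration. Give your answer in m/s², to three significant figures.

23.4

ω = 29.95 rad/s (from 286 rpm).
x = r cosθ ⇒ ẍ = −rω² cosθ (ω constant).
|a| = rω²|cosθ| = 0.0302·(29.95)²·|cos 149.6°| = 23.365 m/s².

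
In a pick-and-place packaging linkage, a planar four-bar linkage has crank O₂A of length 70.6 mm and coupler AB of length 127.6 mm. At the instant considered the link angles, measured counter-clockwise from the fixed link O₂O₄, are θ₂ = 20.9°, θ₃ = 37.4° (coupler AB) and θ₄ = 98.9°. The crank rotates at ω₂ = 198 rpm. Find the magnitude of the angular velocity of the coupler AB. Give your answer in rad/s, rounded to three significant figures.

12.8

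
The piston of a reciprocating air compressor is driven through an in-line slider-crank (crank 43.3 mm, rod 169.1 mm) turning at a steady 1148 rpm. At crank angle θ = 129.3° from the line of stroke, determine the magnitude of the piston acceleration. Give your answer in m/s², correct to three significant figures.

426

ω = 2π·1148/60 = 120.2 rad/s
x(θ) = r cosθ + √(L² − r² sin²θ); with ω constant, a = ω²·d²x/dθ².
d²x/dθ² = −r cosθ − r²(cos2θ)/√u − r⁴ sin²2θ/(4u^{3/2}),  u = L² − r² sin²θ = 0.0274721 m².
Substituting r = 0.0433 m, L = 0.1691 m, θ = 129.3°: d²x/dθ² = +0.029476 m.
a = ω²·d²x/dθ² = (120.2)²·(+0.029476) = +426 m/s²;  |a| = 426 m/s².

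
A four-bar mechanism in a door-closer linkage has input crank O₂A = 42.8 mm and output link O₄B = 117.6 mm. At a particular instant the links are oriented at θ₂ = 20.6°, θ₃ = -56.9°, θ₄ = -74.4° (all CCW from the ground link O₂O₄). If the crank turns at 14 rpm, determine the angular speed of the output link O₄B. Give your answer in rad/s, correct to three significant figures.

1.73

ω₂ = 1.466 rad/s (from 14 rpm).
Differentiating the loop-closure r₂e^{iθ₂}+r₃e^{iθ₃}=r₁+r₄e^{iθ₄} gives r₂ω₂e^{iθ₂}+r₃ω₃e^{iθ₃}=r₄ω₄e^{iθ₄}.
Eliminating the other unknown: ω₄ = r₂ω₂ sin(θ₂−θ₃) / [r₄ sin(θ₄−θ₃)].
Numerator sine = +0.97630; denominator sine = -0.30071.
Result = 0.0428·1.466·(+0.97630) / (0.1176·(-0.30071)) = -1.7323 rad/s; magnitude 1.7323 rad/s.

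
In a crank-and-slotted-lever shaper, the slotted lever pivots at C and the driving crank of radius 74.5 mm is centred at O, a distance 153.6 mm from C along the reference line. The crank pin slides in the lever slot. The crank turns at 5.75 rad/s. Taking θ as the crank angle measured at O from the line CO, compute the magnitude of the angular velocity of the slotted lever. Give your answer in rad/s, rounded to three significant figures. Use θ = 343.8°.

1.86

ω = 5.75 rad/s
Crank pin A relative to C: A = (d + r cosθ, r sinθ); lever angle φ = atan2(r sinθ, d + r cosθ).
Differentiating tanφ: φ̇ = rω(d cosθ + r)/(d² + r² + 2dr cosθ).
d² + r² + 2dr cosθ = |CA|² = 0.0511209 m²;  d cosθ + r = +0.222 m.
|ω_lever| = |0.0745·5.75·+0.222| / 0.0511209 = 1.8603 rad/s.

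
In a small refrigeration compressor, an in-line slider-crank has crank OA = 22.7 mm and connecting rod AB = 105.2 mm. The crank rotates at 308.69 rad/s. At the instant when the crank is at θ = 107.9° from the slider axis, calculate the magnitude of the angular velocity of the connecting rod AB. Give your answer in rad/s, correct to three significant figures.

20.9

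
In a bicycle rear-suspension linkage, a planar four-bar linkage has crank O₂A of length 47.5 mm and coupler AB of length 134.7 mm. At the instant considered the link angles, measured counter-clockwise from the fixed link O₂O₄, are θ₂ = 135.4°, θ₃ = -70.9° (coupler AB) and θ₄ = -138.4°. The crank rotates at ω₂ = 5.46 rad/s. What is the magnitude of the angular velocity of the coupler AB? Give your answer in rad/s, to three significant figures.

2.08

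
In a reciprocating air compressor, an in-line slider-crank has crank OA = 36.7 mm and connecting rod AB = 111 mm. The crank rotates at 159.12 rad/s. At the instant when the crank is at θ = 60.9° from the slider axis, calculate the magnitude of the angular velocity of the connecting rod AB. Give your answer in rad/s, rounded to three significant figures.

26.7

ω = 159.1 rad/s
The rod makes angle φ with the slider axis where L sinφ = r sinθ; differentiating, L cosφ·φ̇ = r ω cosθ.
L cosφ = √(L² − r² sin²θ) = 0.10627 m.
|ω_rod| = r ω |cosθ| / √(L² − r² sin²θ) = 0.0367·159.1·0.48634/0.10627 = 26.726 rad/s.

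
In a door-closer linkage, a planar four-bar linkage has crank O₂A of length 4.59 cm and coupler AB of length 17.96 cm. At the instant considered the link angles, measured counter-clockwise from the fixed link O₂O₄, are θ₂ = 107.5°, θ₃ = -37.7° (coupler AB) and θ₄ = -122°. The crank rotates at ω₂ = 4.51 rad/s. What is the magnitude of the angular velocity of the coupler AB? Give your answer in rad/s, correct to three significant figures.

ω₂ = 4.51 rad/s
Differentiating the loop-closure r₂e^{iθ₂}+r₃e^{iθ₃}=r₁+r₄e^{iθ₄} gives r₂ω₂e^{iθ₂}+r₃ω₃e^{iθ₃}=r₄ω₄e^{iθ₄}.
Eliminating the other unknown: ω₃ = r₂ω₂ sin(θ₄−θ₂) / [r₃ sin(θ₃−θ₄)].
Numerator sine = +0.76041; denominator sine = +0.99506.
Result = 0.0459·4.51·(+0.76041) / (0.1796·(+0.99506)) = +0.88081 rad/s; magnitude 0.88081 rad/s.

0.881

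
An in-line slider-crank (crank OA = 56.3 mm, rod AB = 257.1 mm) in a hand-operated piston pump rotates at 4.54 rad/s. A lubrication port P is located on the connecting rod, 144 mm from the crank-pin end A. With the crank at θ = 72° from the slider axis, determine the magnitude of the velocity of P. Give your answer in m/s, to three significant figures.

ω = 4.54 rad/s.  Crank-pin speed |V_A| = rω = 0.2556 m/s, perpendicular to OA.
Rod angle: sinφ = −(r/L) sinθ ⇒ φ = -12.021°; ω_rod = −rω cosθ/√(L²−r²sin²θ) = -0.3141 rad/s.
V_P = V_A + ω_rod × AP, with AP = 0.144 m along the rod.
Components: V_Px = −rω sinθ − a·ω_rod·sinφ = -0.25251 m/s;  V_Py = rω cosθ + a·ω_rod·cosφ = +0.034746 m/s.
|V_P| = √(V_Px² + V_Py²) = 0.25489 m/s.

0.255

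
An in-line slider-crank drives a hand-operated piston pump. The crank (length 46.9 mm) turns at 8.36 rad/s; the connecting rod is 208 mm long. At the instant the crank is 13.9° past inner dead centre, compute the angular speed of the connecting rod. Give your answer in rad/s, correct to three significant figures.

1.83

ω = 8.36 rad/s
The rod makes angle φ with the slider axis where L sinφ = r sinθ; differentiating, L cosφ·φ̇ = r ω cosθ.
L cosφ = √(L² − r² sin²θ) = 0.20769 m.
|ω_rod| = r ω |cosθ| / √(L² − r² sin²θ) = 0.0469·8.36·0.97072/0.20769 = 1.8325 rad/s.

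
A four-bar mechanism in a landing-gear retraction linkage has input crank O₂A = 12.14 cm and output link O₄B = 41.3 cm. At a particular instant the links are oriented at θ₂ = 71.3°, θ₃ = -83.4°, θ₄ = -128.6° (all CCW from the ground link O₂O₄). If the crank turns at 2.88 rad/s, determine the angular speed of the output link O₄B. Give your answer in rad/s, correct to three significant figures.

ω₂ = 2.88 rad/s
Differentiating the loop-closure r₂e^{iθ₂}+r₃e^{iθ₃}=r₁+r₄e^{iθ₄} gives r₂ω₂e^{iθ₂}+r₃ω₃e^{iθ₃}=r₄ω₄e^{iθ₄}.
Eliminating the other unknown: ω₄ = r₂ω₂ sin(θ₂−θ₃) / [r₄ sin(θ₄−θ₃)].
Numerator sine = +0.42736; denominator sine = -0.70957.
Result = 0.1214·2.88·(+0.42736) / (0.413·(-0.70957)) = -0.50987 rad/s; magnitude 0.50987 rad/s.

0.510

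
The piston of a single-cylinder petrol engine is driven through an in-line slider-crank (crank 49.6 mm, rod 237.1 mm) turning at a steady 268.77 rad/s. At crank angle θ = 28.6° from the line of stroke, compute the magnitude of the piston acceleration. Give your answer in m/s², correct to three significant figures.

ω = 268.8 rad/s
x(θ) = r cosθ + √(L² − r² sin²θ); with ω constant, a = ω²·d²x/dθ².
d²x/dθ² = −r cosθ − r²(cos2θ)/√u − r⁴ sin²2θ/(4u^{3/2}),  u = L² − r² sin²θ = 0.0556527 m².
Substituting r = 0.0496 m, L = 0.2371 m, θ = 28.6°: d²x/dθ² = -0.049279 m.
a = ω²·d²x/dθ² = (268.8)²·(-0.049279) = -3559.8 m/s²;  |a| = 3559.8 m/s².

3560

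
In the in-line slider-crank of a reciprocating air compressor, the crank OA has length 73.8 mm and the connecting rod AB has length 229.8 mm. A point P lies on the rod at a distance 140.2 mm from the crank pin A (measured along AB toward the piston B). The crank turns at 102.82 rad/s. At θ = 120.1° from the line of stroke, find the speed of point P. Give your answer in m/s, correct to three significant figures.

ω = 102.8 rad/s.  Crank-pin speed |V_A| = rω = 7.5881 m/s, perpendicular to OA.
Rod angle: sinφ = −(r/L) sinθ ⇒ φ = -16.131°; ω_rod = −rω cosθ/√(L²−r²sin²θ) = +17.239 rad/s.
V_P = V_A + ω_rod × AP, with AP = 0.1402 m along the rod.
Components: V_Px = −rω sinθ − a·ω_rod·sinφ = -5.8934 m/s;  V_Py = rω cosθ + a·ω_rod·cosφ = -1.4838 m/s.
|V_P| = √(V_Px² + V_Py²) = 6.0773 m/s.

6.08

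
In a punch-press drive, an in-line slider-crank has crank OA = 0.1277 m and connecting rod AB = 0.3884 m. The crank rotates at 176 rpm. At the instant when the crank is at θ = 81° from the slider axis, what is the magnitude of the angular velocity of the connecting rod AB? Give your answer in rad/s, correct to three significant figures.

ω = 18.43 rad/s (converted from 176 rpm).
The rod makes angle φ with the slider axis where L sinφ = r sinθ; differentiating, L cosφ·φ̇ = r ω cosθ.
L cosφ = √(L² − r² sin²θ) = 0.36735 m.
|ω_rod| = r ω |cosθ| / √(L² − r² sin²θ) = 0.1277·18.43·0.15643/0.36735 = 1.0023 rad/s.

1.00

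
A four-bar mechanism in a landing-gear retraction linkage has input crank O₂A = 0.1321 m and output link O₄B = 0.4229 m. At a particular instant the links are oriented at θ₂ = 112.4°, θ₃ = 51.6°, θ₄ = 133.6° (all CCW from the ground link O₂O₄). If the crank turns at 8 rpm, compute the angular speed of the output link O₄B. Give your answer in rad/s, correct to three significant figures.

ω₂ = 0.8378 rad/s (from 8 rpm).
Differentiating the loop-closure r₂e^{iθ₂}+r₃e^{iθ₃}=r₁+r₄e^{iθ₄} gives r₂ω₂e^{iθ₂}+r₃ω₃e^{iθ₃}=r₄ω₄e^{iθ₄}.
Eliminating the other unknown: ω₄ = r₂ω₂ sin(θ₂−θ₃) / [r₄ sin(θ₄−θ₃)].
Numerator sine = +0.87292; denominator sine = +0.99027.
Result = 0.1321·0.8378·(+0.87292) / (0.4229·(+0.99027)) = +0.23068 rad/s; magnitude 0.23068 rad/s.

0.231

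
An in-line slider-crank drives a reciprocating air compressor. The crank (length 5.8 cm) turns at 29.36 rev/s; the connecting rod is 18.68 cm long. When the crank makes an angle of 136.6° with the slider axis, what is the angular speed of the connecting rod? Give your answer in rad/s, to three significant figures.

ω = 184.5 rad/s (converted from 29.36 rev/s).
The rod makes angle φ with the slider axis where L sinφ = r sinθ; differentiating, L cosφ·φ̇ = r ω cosθ.
L cosφ = √(L² − r² sin²θ) = 0.1825 m.
|ω_rod| = r ω |cosθ| / √(L² − r² sin²θ) = 0.058·184.5·0.72657/0.1825 = 42.597 rad/s.

42.6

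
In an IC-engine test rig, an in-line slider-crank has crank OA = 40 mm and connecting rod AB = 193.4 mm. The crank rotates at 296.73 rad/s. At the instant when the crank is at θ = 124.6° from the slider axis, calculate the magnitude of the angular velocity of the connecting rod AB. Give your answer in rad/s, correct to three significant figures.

ω = 296.7 rad/s
The rod makes angle φ with the slider axis where L sinφ = r sinθ; differentiating, L cosφ·φ̇ = r ω cosθ.
L cosφ = √(L² − r² sin²θ) = 0.19058 m.
|ω_rod| = r ω |cosθ| / √(L² − r² sin²θ) = 0.04·296.7·0.56784/0.19058 = 35.366 rad/s.

35.4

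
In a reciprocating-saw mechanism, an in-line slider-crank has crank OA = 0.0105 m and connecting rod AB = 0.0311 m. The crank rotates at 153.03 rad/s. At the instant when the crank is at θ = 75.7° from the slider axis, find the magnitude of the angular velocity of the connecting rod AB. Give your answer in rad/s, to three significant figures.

ω = 153 rad/s
The rod makes angle φ with the slider axis where L sinφ = r sinθ; differentiating, L cosφ·φ̇ = r ω cosθ.
L cosφ = √(L² − r² sin²θ) = 0.029389 m.
|ω_rod| = r ω |cosθ| / √(L² − r² sin²θ) = 0.0105·153·0.24700/0.029389 = 13.505 rad/s.

13.5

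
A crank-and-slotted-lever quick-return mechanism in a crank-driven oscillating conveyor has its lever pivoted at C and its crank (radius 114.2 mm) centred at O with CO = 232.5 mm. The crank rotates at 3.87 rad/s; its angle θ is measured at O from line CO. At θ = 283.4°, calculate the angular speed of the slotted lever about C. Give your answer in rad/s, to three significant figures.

0.936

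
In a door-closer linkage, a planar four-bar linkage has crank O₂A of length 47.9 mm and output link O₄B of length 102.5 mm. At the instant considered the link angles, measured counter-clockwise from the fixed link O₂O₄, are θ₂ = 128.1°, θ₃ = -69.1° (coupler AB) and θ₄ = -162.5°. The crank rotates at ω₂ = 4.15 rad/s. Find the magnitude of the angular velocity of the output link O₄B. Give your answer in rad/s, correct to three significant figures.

ω₂ = 4.15 rad/s
Differentiating the loop-closure r₂e^{iθ₂}+r₃e^{iθ₃}=r₁+r₄e^{iθ₄} gives r₂ω₂e^{iθ₂}+r₃ω₃e^{iθ₃}=r₄ω₄e^{iθ₄}.
Eliminating the other unknown: ω₄ = r₂ω₂ sin(θ₂−θ₃) / [r₄ sin(θ₄−θ₃)].
Numerator sine = -0.29571; denominator sine = -0.99824.
Result = 0.0479·4.15·(-0.29571) / (0.1025·(-0.99824)) = +0.5745 rad/s; magnitude 0.5745 rad/s.

0.574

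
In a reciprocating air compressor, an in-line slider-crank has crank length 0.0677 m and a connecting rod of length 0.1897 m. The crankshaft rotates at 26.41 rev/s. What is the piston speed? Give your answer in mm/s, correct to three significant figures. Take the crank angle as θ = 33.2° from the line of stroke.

8020

ω = 2π·26.4 = 165.9 rad/s
For an in-line slider-crank, x = r cosθ + √(L² − r² sin²θ), so v = −rω sinθ·[1 + r cosθ/√(L² − r² sin²θ)].
With r = 0.0677 m, L = 0.1897 m, θ = 33.2°: √(L² − r² sin²θ) = 0.18604 m.
v = −0.0677·165.9·0.54756·[1 + 0.0677·0.83676/0.18604] = -8.0244 m/s.
|v| = 8.0244 m/s = 8024.4 mm/s.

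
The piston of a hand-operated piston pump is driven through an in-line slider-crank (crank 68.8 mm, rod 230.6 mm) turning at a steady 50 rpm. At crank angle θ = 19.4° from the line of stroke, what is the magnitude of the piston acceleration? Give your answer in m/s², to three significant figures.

2.22

ω = 2π·50/60 = 5.236 rad/s
x(θ) = r cosθ + √(L² − r² sin²θ); with ω constant, a = ω²·d²x/dθ².
d²x/dθ² = −r cosθ − r²(cos2θ)/√u − r⁴ sin²2θ/(4u^{3/2}),  u = L² − r² sin²θ = 0.0526541 m².
Substituting r = 0.0688 m, L = 0.2306 m, θ = 19.4°: d²x/dθ² = -0.081152 m.
a = ω²·d²x/dθ² = (5.236)²·(-0.081152) = -2.2248 m/s²;  |a| = 2.2248 m/s².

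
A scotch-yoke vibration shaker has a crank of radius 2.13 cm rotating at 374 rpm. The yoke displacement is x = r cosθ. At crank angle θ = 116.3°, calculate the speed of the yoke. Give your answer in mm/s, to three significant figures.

748

ω = 39.17 rad/s (from 374 rpm).
x = r cosθ ⇒ ẋ = −rω sinθ.
|v| = rω|sinθ| = 0.0213·39.17·|sin 116.3°| = 0.74787 m/s = 747.87 mm/s.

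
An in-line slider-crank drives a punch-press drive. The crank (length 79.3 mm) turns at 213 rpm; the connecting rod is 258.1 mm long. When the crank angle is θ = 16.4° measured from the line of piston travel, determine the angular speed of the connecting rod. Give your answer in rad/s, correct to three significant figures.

ω = 22.31 rad/s (converted from 213 rpm).
The rod makes angle φ with the slider axis where L sinφ = r sinθ; differentiating, L cosφ·φ̇ = r ω cosθ.
L cosφ = √(L² − r² sin²θ) = 0.25713 m.
|ω_rod| = r ω |cosθ| / √(L² − r² sin²θ) = 0.0793·22.31·0.95931/0.25713 = 6.5992 rad/s.

6.60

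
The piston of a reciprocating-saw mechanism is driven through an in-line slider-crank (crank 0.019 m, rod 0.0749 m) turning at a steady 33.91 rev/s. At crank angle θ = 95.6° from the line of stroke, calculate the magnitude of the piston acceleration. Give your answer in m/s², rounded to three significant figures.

ω = 2π·33.9 = 213.1 rad/s
x(θ) = r cosθ + √(L² − r² sin²θ); with ω constant, a = ω²·d²x/dθ².
d²x/dθ² = −r cosθ − r²(cos2θ)/√u − r⁴ sin²2θ/(4u^{3/2}),  u = L² − r² sin²θ = 0.00525245 m².
Substituting r = 0.019 m, L = 0.0749 m, θ = 95.6°: d²x/dθ² = +0.0067371 m.
a = ω²·d²x/dθ² = (213.1)²·(+0.0067371) = +305.84 m/s²;  |a| = 305.84 m/s².

306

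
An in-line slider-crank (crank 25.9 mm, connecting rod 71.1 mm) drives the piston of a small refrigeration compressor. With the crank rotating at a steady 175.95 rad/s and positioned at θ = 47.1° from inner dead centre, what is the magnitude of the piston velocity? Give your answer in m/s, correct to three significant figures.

4.20

ω = 175.9 rad/s
For an in-line slider-crank, x = r cosθ + √(L² − r² sin²θ), so v = −rω sinθ·[1 + r cosθ/√(L² − r² sin²θ)].
With r = 0.0259 m, L = 0.0711 m, θ = 47.1°: √(L² − r² sin²θ) = 0.068522 m.
v = −0.0259·175.9·0.73254·[1 + 0.0259·0.68072/0.068522] = -4.1972 m/s.
|v| = 4.1972 m/s.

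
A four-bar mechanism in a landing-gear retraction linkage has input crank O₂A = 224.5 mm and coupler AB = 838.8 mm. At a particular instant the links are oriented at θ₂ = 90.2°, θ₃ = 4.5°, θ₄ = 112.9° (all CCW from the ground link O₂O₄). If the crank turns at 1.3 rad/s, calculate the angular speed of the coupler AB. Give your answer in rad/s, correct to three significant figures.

ω₂ = 1.3 rad/s
Differentiating the loop-closure r₂e^{iθ₂}+r₃e^{iθ₃}=r₁+r₄e^{iθ₄} gives r₂ω₂e^{iθ₂}+r₃ω₃e^{iθ₃}=r₄ω₄e^{iθ₄}.
Eliminating the other unknown: ω₃ = r₂ω₂ sin(θ₄−θ₂) / [r₃ sin(θ₃−θ₄)].
Numerator sine = +0.38591; denominator sine = -0.94888.
Result = 0.2245·1.3·(+0.38591) / (0.8388·(-0.94888)) = -0.14151 rad/s; magnitude 0.14151 rad/s.

0.142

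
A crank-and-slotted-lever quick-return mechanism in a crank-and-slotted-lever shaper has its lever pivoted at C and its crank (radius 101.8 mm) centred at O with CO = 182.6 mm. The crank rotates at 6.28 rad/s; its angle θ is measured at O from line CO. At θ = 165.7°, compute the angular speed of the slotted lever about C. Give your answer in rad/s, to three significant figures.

ω = 6.28 rad/s
Crank pin A relative to C: A = (d + r cosθ, r sinθ); lever angle φ = atan2(r sinθ, d + r cosθ).
Differentiating tanφ: φ̇ = rω(d cosθ + r)/(d² + r² + 2dr cosθ).
d² + r² + 2dr cosθ = |CA|² = 0.00768055 m²;  d cosθ + r = -0.075142 m.
|ω_lever| = |0.1018·6.28·-0.075142| / 0.00768055 = 6.2546 rad/s.

6.25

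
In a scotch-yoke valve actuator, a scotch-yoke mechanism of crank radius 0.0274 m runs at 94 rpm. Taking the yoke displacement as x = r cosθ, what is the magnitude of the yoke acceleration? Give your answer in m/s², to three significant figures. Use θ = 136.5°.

ω = 9.844 rad/s (from 94 rpm).
x = r cosθ ⇒ ẍ = −rω² cosθ (ω constant).
|a| = rω²|cosθ| = 0.0274·(9.844)²·|cos 136.5°| = 1.9259 m/s².

1.93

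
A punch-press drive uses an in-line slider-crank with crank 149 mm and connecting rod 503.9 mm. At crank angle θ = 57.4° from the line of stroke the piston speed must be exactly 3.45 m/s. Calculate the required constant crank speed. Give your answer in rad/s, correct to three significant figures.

For an in-line slider-crank, |v_piston| = rω|sinθ|·[1 + r cosθ/√(L² − r² sin²θ)].
With r = 0.149 m, L = 0.5039 m, θ = 57.4°: the bracketed kinematic factor |dx/dθ| = 0.14617 m.
ω = v/|dx/dθ| = 3.45/0.14617 = 23.602 rad/s.

23.6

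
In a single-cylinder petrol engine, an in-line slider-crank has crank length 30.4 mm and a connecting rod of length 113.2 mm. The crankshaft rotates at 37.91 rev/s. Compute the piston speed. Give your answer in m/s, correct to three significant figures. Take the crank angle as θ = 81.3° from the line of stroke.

7.46

ω = 2π·37.9 = 238.2 rad/s
For an in-line slider-crank, x = r cosθ + √(L² − r² sin²θ), so v = −rω sinθ·[1 + r cosθ/√(L² − r² sin²θ)].
With r = 0.0304 m, L = 0.1132 m, θ = 81.3°: √(L² − r² sin²θ) = 0.10914 m.
v = −0.0304·238.2·0.98849·[1 + 0.0304·0.15126/0.10914] = -7.4594 m/s.
|v| = 7.4594 m/s.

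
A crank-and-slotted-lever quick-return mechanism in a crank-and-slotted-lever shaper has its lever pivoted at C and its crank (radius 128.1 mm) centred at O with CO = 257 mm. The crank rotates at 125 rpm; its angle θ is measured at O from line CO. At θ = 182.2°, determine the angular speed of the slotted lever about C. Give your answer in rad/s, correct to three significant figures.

ω = 13.09 rad/s (from 125 rpm).
Crank pin A relative to C: A = (d + r cosθ, r sinθ); lever angle φ = atan2(r sinθ, d + r cosθ).
Differentiating tanφ: φ̇ = rω(d cosθ + r)/(d² + r² + 2dr cosθ).
d² + r² + 2dr cosθ = |CA|² = 0.0166637 m²;  d cosθ + r = -0.12871 m.
|ω_lever| = |0.1281·13.09·-0.12871| / 0.0166637 = 12.952 rad/s.

13.0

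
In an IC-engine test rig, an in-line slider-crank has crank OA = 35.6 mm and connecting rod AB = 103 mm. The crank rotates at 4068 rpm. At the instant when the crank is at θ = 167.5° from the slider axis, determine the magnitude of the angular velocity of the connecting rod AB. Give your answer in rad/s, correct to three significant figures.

ω = 426 rad/s (converted from 4068 rpm).
The rod makes angle φ with the slider axis where L sinφ = r sinθ; differentiating, L cosφ·φ̇ = r ω cosθ.
L cosφ = √(L² − r² sin²θ) = 0.10271 m.
|ω_rod| = r ω |cosθ| / √(L² − r² sin²θ) = 0.0356·426·0.97630/0.10271 = 144.15 rad/s.

144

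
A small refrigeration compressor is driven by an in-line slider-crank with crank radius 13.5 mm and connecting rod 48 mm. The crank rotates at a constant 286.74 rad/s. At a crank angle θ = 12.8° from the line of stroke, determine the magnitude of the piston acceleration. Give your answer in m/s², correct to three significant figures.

ω = 286.7 rad/s
x(θ) = r cosθ + √(L² − r² sin²θ); with ω constant, a = ω²·d²x/dθ².
d²x/dθ² = −r cosθ − r²(cos2θ)/√u − r⁴ sin²2θ/(4u^{3/2}),  u = L² − r² sin²θ = 0.00229505 m².
Substituting r = 0.0135 m, L = 0.048 m, θ = 12.8°: d²x/dθ² = -0.016609 m.
a = ω²·d²x/dθ² = (286.7)²·(-0.016609) = -1365.6 m/s²;  |a| = 1365.6 m/s².

1370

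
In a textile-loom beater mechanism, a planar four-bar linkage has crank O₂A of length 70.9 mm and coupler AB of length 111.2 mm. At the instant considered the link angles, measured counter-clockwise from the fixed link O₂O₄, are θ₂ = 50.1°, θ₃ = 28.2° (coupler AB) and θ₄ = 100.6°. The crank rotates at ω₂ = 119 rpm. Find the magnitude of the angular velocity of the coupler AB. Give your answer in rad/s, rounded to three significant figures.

6.43

ω₂ = 12.46 rad/s (from 119 rpm).
Differentiating the loop-closure r₂e^{iθ₂}+r₃e^{iθ₃}=r₁+r₄e^{iθ₄} gives r₂ω₂e^{iθ₂}+r₃ω₃e^{iθ₃}=r₄ω₄e^{iθ₄}.
Eliminating the other unknown: ω₃ = r₂ω₂ sin(θ₄−θ₂) / [r₃ sin(θ₃−θ₄)].
Numerator sine = +0.77162; denominator sine = -0.95319.
Result = 0.0709·12.46·(+0.77162) / (0.1112·(-0.95319)) = -6.432 rad/s; magnitude 6.432 rad/s.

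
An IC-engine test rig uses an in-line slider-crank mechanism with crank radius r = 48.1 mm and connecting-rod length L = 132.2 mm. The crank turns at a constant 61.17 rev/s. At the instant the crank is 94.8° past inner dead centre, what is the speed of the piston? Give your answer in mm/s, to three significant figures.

ω = 2π·61.2 = 384.3 rad/s
For an in-line slider-crank, x = r cosθ + √(L² − r² sin²θ), so v = −rω sinθ·[1 + r cosθ/√(L² − r² sin²θ)].
With r = 0.0481 m, L = 0.1322 m, θ = 94.8°: √(L² − r² sin²θ) = 0.1232 m.
v = −0.0481·384.3·0.99649·[1 + 0.0481·-0.08368/0.1232] = -17.82 m/s.
|v| = 17.82 m/s = 17820 mm/s.

17800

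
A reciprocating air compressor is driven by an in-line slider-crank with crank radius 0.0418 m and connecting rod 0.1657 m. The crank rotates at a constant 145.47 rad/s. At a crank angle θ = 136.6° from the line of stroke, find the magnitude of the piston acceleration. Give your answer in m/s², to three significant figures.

626

ω = 145.5 rad/s
x(θ) = r cosθ + √(L² − r² sin²θ); with ω constant, a = ω²·d²x/dθ².
d²x/dθ² = −r cosθ − r²(cos2θ)/√u − r⁴ sin²2θ/(4u^{3/2}),  u = L² − r² sin²θ = 0.0266316 m².
Substituting r = 0.0418 m, L = 0.1657 m, θ = 136.6°: d²x/dθ² = +0.029598 m.
a = ω²·d²x/dθ² = (145.5)²·(+0.029598) = +626.34 m/s²;  |a| = 626.34 m/s².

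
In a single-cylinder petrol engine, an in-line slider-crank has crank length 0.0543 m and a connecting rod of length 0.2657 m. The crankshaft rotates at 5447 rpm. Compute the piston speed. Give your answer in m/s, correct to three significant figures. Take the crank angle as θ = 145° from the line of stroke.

14.8

ω = 2π·5447/60 = 570.4 rad/s
For an in-line slider-crank, x = r cosθ + √(L² − r² sin²θ), so v = −rω sinθ·[1 + r cosθ/√(L² − r² sin²θ)].
With r = 0.0543 m, L = 0.2657 m, θ = 145°: √(L² − r² sin²θ) = 0.26387 m.
v = −0.0543·570.4·0.57358·[1 + 0.0543·-0.81915/0.26387] = -14.771 m/s.
|v| = 14.771 m/s.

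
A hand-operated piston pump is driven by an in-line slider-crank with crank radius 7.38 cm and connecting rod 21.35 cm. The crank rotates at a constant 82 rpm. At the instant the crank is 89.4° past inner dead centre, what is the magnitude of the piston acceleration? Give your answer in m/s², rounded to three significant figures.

1.95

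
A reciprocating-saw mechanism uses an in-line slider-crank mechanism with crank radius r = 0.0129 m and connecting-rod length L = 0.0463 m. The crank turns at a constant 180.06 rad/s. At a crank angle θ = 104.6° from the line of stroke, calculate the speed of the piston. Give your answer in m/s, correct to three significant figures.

ω = 180.1 rad/s
For an in-line slider-crank, x = r cosθ + √(L² − r² sin²θ), so v = −rω sinθ·[1 + r cosθ/√(L² − r² sin²θ)].
With r = 0.0129 m, L = 0.0463 m, θ = 104.6°: √(L² − r² sin²θ) = 0.044585 m.
v = −0.0129·180.1·0.96771·[1 + 0.0129·-0.25207/0.044585] = -2.0838 m/s.
|v| = 2.0838 m/s.

2.08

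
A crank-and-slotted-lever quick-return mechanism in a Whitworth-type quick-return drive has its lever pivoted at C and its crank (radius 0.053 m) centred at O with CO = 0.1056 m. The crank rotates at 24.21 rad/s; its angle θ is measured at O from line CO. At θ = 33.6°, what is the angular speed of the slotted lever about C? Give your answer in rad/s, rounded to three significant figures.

7.77

ω = 24.21 rad/s
Crank pin A relative to C: A = (d + r cosθ, r sinθ); lever angle φ = atan2(r sinθ, d + r cosθ).
Differentiating tanφ: φ̇ = rω(d cosθ + r)/(d² + r² + 2dr cosθ).
d² + r² + 2dr cosθ = |CA|² = 0.0232837 m²;  d cosθ + r = +0.14096 m.
|ω_lever| = |0.053·24.21·+0.14096| / 0.0232837 = 7.7679 rad/s.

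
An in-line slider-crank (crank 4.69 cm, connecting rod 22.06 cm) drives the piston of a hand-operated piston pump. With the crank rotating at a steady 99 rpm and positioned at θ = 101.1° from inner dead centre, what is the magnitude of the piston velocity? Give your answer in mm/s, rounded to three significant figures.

457

ω = 2π·99/60 = 10.37 rad/s
For an in-line slider-crank, x = r cosθ + √(L² − r² sin²θ), so v = −rω sinθ·[1 + r cosθ/√(L² − r² sin²θ)].
With r = 0.0469 m, L = 0.2206 m, θ = 101.1°: √(L² − r² sin²θ) = 0.21575 m.
v = −0.0469·10.37·0.98129·[1 + 0.0469·-0.19252/0.21575] = -0.45716 m/s.
|v| = 0.45716 m/s = 457.16 mm/s.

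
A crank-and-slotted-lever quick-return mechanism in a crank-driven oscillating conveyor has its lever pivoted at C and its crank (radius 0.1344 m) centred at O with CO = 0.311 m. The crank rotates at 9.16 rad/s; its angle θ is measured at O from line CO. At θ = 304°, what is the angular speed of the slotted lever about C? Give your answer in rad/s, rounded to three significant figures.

2.35

ω = 9.16 rad/s
Crank pin A relative to C: A = (d + r cosθ, r sinθ); lever angle φ = atan2(r sinθ, d + r cosθ).
Differentiating tanφ: φ̇ = rω(d cosθ + r)/(d² + r² + 2dr cosθ).
d² + r² + 2dr cosθ = |CA|² = 0.161531 m²;  d cosθ + r = +0.30831 m.
|ω_lever| = |0.1344·9.16·+0.30831| / 0.161531 = 2.3498 rad/s.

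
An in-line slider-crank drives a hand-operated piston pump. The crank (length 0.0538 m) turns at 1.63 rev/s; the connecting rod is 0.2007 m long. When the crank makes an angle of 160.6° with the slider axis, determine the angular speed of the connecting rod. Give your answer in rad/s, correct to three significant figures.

ω = 10.24 rad/s (converted from 1.63 rev/s).
The rod makes angle φ with the slider axis where L sinφ = r sinθ; differentiating, L cosφ·φ̇ = r ω cosθ.
L cosφ = √(L² − r² sin²θ) = 0.1999 m.
|ω_rod| = r ω |cosθ| / √(L² − r² sin²θ) = 0.0538·10.24·0.94322/0.1999 = 2.5998 rad/s.

2.60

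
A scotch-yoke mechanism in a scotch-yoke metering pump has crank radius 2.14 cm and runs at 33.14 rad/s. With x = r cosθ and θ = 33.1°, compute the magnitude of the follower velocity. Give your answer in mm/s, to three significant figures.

387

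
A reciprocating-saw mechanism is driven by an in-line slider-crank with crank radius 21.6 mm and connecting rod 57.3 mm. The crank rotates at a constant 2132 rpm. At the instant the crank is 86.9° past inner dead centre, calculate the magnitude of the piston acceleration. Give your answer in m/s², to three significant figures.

377

ω = 2π·2132/60 = 223.3 rad/s
x(θ) = r cosθ + √(L² − r² sin²θ); with ω constant, a = ω²·d²x/dθ².
d²x/dθ² = −r cosθ − r²(cos2θ)/√u − r⁴ sin²2θ/(4u^{3/2}),  u = L² − r² sin²θ = 0.00281809 m².
Substituting r = 0.0216 m, L = 0.0573 m, θ = 86.9°: d²x/dθ² = +0.0075651 m.
a = ω²·d²x/dθ² = (223.3)²·(+0.0075651) = +377.09 m/s²;  |a| = 377.09 m/s².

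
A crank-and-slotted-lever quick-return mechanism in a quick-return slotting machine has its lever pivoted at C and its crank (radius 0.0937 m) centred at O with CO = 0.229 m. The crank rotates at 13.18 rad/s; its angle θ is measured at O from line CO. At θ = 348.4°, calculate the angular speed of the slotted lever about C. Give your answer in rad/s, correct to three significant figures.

ω = 13.18 rad/s
Crank pin A relative to C: A = (d + r cosθ, r sinθ); lever angle φ = atan2(r sinθ, d + r cosθ).
Differentiating tanφ: φ̇ = rω(d cosθ + r)/(d² + r² + 2dr cosθ).
d² + r² + 2dr cosθ = |CA|² = 0.103259 m²;  d cosθ + r = +0.31802 m.
|ω_lever| = |0.0937·13.18·+0.31802| / 0.103259 = 3.8035 rad/s.

3.80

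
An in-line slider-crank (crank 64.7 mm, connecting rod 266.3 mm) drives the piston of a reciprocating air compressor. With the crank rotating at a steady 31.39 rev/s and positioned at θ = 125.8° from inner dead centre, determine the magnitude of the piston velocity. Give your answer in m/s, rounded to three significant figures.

ω = 2π·31.4 = 197.2 rad/s
For an in-line slider-crank, x = r cosθ + √(L² − r² sin²θ), so v = −rω sinθ·[1 + r cosθ/√(L² − r² sin²θ)].
With r = 0.0647 m, L = 0.2663 m, θ = 125.8°: √(L² − r² sin²θ) = 0.26108 m.
v = −0.0647·197.2·0.81106·[1 + 0.0647·-0.58496/0.26108] = -8.8494 m/s.
|v| = 8.8494 m/s.

8.85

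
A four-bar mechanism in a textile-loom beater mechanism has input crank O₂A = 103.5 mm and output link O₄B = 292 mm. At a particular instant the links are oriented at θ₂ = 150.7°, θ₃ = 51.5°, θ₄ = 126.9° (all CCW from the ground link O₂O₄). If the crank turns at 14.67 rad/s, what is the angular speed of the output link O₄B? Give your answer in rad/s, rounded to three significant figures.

ω₂ = 14.67 rad/s
Differentiating the loop-closure r₂e^{iθ₂}+r₃e^{iθ₃}=r₁+r₄e^{iθ₄} gives r₂ω₂e^{iθ₂}+r₃ω₃e^{iθ₃}=r₄ω₄e^{iθ₄}.
Eliminating the other unknown: ω₄ = r₂ω₂ sin(θ₂−θ₃) / [r₄ sin(θ₄−θ₃)].
Numerator sine = +0.98714; denominator sine = +0.96771.
Result = 0.1035·14.67·(+0.98714) / (0.292·(+0.96771)) = +5.3042 rad/s; magnitude 5.3042 rad/s.

5.30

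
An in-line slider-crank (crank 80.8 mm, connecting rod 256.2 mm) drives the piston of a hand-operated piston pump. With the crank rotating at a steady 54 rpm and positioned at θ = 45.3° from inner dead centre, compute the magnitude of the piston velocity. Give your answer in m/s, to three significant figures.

0.399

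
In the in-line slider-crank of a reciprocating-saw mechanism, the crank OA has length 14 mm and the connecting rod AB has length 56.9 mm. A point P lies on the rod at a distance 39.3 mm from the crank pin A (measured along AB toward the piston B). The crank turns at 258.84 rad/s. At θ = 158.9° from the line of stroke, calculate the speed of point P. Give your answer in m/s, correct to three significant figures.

ω = 258.8 rad/s.  Crank-pin speed |V_A| = rω = 3.6238 m/s, perpendicular to OA.
Rod angle: sinφ = −(r/L) sinθ ⇒ φ = -5.082°; ω_rod = −rω cosθ/√(L²−r²sin²θ) = +59.651 rad/s.
V_P = V_A + ω_rod × AP, with AP = 0.0393 m along the rod.
Components: V_Px = −rω sinθ − a·ω_rod·sinφ = -1.0969 m/s;  V_Py = rω cosθ + a·ω_rod·cosφ = -1.0457 m/s.
|V_P| = √(V_Px² + V_Py²) = 1.5155 m/s.

1.52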